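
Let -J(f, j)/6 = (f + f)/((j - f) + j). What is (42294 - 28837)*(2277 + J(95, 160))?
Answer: 458601103/15 ≈ 3.0573e+7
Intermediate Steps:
J(f, j) = -12*f/(-f + 2*j) (J(f, j) = -6*(f + f)/((j - f) + j) = -6*2*f/(-f + 2*j) = -12*f/(-f + 2*j))
(42294 - 28837)*(2277 + J(95, 160)) = (42294 - 28837)*(2277 + 12*95/(95 - 2*160)) = 13457*(2277 + 12*95/(95 - 320)) = 13457*(2277 + 12*95/(-225)) = 13457*(2277 + 12*95*(-1/225)) = 13457*(2277 - 76/15) = 13457*(34079/15) = 458601103/15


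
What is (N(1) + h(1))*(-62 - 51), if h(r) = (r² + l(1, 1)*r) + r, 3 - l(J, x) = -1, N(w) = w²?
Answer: -791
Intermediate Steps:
l(J, x) = 4 (l(J, x) = 3 - 1*(-1) = 3 + 1 = 4)
h(r) = r² + 5*r (h(r) = (r² + 4*r) + r = r² + 5*r)
(N(1) + h(1))*(-62 - 51) = (1² + 1*(5 + 1))*(-62 - 51) = (1 + 1*6)*(-113) = (1 + 6)*(-113) = 7*(-113) = -791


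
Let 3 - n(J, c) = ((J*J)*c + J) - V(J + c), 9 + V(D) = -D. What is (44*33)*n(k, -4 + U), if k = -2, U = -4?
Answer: 55176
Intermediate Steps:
V(D) = -9 - D
n(J, c) = -6 - c - 2*J - c*J² (n(J, c) = 3 - (((J*J)*c + J) - (-9 - (J + c))) = 3 - ((J²*c + J) - (-9 + (-J - c))) = 3 - ((c*J² + J) - (-9 - J - c)) = 3 - ((J + c*J²) + (9 + J + c)) = 3 - (9 + c + 2*J + c*J²) = 3 + (-9 - c - 2*J - c*J²) = -6 - c - 2*J - c*J²)
(44*33)*n(k, -4 + U) = (44*33)*(-6 - (-4 - 4) - 2*(-2) - 1*(-4 - 4)*(-2)²) = 1452*(-6 - 1*(-8) + 4 - 1*(-8)*4) = 1452*(-6 + 8 + 4 + 32) = 1452*38 = 55176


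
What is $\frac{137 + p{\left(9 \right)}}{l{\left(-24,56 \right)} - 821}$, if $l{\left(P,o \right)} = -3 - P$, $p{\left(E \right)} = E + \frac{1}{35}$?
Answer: $- \frac{5111}{28000} \approx -0.18254$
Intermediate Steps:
$p{\left(E \right)} = \frac{1}{35} + E$ ($p{\left(E \right)} = E + \frac{1}{35} = \frac{1}{35} + E$)
$\frac{137 + p{\left(9 \right)}}{l{\left(-24,56 \right)} - 821} = \frac{137 + \left(\frac{1}{35} + 9\right)}{\left(-3 - -24\right) - 821} = \frac{137 + \frac{316}{35}}{\left(-3 + 24\right) - 821} = \frac{5111}{35 \left(21 - 821\right)} = \frac{5111}{35 \left(-800\right)} = \frac{5111}{35} \left(- \frac{1}{800}\right) = - \frac{5111}{28000}$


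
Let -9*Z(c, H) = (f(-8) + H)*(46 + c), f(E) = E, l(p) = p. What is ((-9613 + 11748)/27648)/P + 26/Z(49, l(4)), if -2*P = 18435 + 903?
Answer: 15638515127/25396208640 ≈ 0.61578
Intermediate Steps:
Z(c, H) = -(-8 + H)*(46 + c)/9
P = -9669 (P = -(18435 + 903)/2 = -½*19338 = -9669)
((-9613 + 11748)/27648)/P + 26/Z(49, l(4)) = ((-9613 + 11748)/27648)/(-9669) + 26/(368/9 - 46/9*4 + (8/9)*49 - ⅑*4*49) = (2135*(1/27648))*(-1/9669) + 26/(368/9 - 184/9 + 392/9 - 196/9) = (2135/27648)*(-1/9669) + 26/(380/9) = -2135/267328512 + 26*(9/380) = -2135/267328512 + 117/190 = 15638515127/25396208640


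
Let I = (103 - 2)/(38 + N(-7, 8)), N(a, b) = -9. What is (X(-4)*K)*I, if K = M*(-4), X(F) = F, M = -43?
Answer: -69488/29 ≈ -2396.1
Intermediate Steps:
I = 101/29 (I = (103 - 2)/(38 - 9) = 101/29 ≈ 3.4828)
K = 172 (K = -43*(-4) = 172)
(X(-4)*K)*I = -4*172*(101/29) = -688*101/29 = -69488/29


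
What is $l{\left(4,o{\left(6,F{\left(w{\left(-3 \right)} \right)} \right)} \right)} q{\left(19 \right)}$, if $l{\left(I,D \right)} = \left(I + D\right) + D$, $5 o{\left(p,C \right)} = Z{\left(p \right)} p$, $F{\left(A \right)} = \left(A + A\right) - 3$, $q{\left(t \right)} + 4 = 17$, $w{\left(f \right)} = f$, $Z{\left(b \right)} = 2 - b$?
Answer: $- \frac{364}{5} \approx -72.8$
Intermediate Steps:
$q{\left(t \right)} = 13$ ($q{\left(t \right)} = -4 + 17 = 13$)
$F{\left(A \right)} = -3 + 2 A$ ($F{\left(A \right)} = 2 A - 3 = -3 + 2 A$)
$o{\left(p,C \right)} = \frac{p \left(2 - p\right)}{5}$ ($o{\left(p,C \right)} = \frac{\left(2 - p\right) p}{5} = \frac{p \left(2 - p\right)}{5}$)
$l{\left(I,D \right)} = I + 2 D$ ($l{\left(I,D \right)} = \left(D + I\right) + D = I + 2 D$)
$l{\left(4,o{\left(6,F{\left(w{\left(-3 \right)} \right)} \right)} \right)} q{\left(19 \right)} = \left(4 + 2 \cdot \frac{1}{5} \cdot 6 \left(2 - 6\right)\right) 13 = \left(4 + 2 \cdot \frac{1}{5} \cdot 6 \left(-4\right)\right) 13 = \left(4 + 2 \left(- \frac{24}{5}\right)\right) 13 = \left(4 - \frac{48}{5}\right) 13 = \left(- \frac{28}{5}\right) 13 = - \frac{364}{5}$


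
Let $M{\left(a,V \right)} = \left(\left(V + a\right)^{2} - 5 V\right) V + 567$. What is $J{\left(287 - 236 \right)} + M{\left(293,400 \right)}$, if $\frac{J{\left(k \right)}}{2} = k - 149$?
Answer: $191299971$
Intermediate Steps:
$M{\left(a,V \right)} = 567 + V \left(\left(V + a\right)^{2} - 5 V\right)$ ($M{\left(a,V \right)} = V \left(\left(V + a\right)^{2} - 5 V\right) + 567 = 567 + V \left(\left(V + a\right)^{2} - 5 V\right)$)
$J{\left(k \right)} = -298 + 2 k$ ($J{\left(k \right)} = 2 \left(k - 149\right) = 2 \left(-149 + k\right) = -298 + 2 k$)
$J{\left(287 - 236 \right)} + M{\left(293,400 \right)} = \left(-298 + 2 \left(287 - 236\right)\right) + \left(567 - 5 \cdot 400^{2} + 400 \left(400 + 293\right)^{2}\right) = \left(-298 + 2 \cdot 51\right) + \left(567 - 800000 + 400 \cdot 693^{2}\right) = \left(-298 + 102\right) + \left(567 - 800000 + 400 \cdot 480249\right) = -196 + \left(567 - 800000 + 192099600\right) = -196 + 191300167 = 191299971$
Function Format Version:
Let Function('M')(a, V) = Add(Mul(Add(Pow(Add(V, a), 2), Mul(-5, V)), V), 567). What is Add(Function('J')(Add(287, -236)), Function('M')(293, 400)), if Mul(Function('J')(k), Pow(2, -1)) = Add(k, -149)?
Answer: 191299971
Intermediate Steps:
Function('M')(a, V) = Add(567, Mul(V, Add(Pow(Add(V, a), 2), Mul(-5, V)))) (Function('M')(a, V) = Add(Mul(V, Add(Pow(Add(V, a), 2), Mul(-5, V))), 567) = Add(567, Mul(V, Add(Pow(Add(V, a), 2), Mul(-5, V)))))
Function('J')(k) = Add(-298, Mul(2, k)) (Function('J')(k) = Mul(2, Add(k, -149)) = Mul(2, Add(-149, k)) = Add(-298, Mul(2, k)))
Add(Function('J')(Add(287, -236)), Function('M')(293, 400)) = Add(Add(-298, Mul(2, Add(287, -236))), Add(567, Mul(-5, Pow(400, 2)), Mul(400, Pow(Add(400, 293), 2)))) = Add(Add(-298, Mul(2, 51)), Add(567, Mul(-5, 160000), Mul(400, Pow(693, 2)))) = Add(Add(-298, 102), Add(567, -800000, Mul(400, 480249))) = Add(-196, Add(567, -800000, 192099600)) = Add(-196, 191300167) = 191299971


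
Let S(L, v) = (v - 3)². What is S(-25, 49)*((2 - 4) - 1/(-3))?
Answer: -10580/3 ≈ -3526.7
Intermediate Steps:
S(L, v) = (-3 + v)²
S(-25, 49)*((2 - 4) - 1/(-3)) = (-3 + 49)²*((2 - 4) - 1/(-3)) = 46²*(-2 - 1*(-⅓)) = 2116*(-2 + ⅓) = 2116*(-5/3) = -10580/3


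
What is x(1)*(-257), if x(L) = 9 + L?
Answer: -2570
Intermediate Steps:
x(1)*(-257) = (9 + 1)*(-257) = 10*(-257) = -2570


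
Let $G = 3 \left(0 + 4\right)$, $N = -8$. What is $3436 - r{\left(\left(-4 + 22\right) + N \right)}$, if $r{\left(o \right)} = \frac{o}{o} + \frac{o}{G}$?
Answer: $\frac{20605}{6} \approx 3434.2$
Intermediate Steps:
$G = 12$ ($G = 3 \cdot 4 = 12$)
$r{\left(o \right)} = 1 + \frac{o}{12}$ ($r{\left(o \right)} = \frac{o}{o} + \frac{o}{12} = 1 + o \frac{1}{12} = 1 + \frac{o}{12}$)
$3436 - r{\left(\left(-4 + 22\right) + N \right)} = 3436 - \left(1 + \frac{\left(-4 + 22\right) - 8}{12}\right) = 3436 - \left(1 + \frac{18 - 8}{12}\right) = 3436 - \left(1 + \frac{1}{12} \cdot 10\right) = 3436 - \left(1 + \frac{5}{6}\right) = 3436 - \frac{11}{6} = \frac{20605}{6}$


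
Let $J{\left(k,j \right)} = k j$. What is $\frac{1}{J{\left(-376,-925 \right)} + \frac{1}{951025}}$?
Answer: $\frac{951025}{330766495001} \approx 2.8752 \cdot 10^{-6}$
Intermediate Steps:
$J{\left(k,j \right)} = j k$
$\frac{1}{J{\left(-376,-925 \right)} + \frac{1}{951025}} = \frac{1}{\left(-925\right) \left(-376\right) + \frac{1}{951025}} = \frac{1}{347800 + \frac{1}{951025}} = \frac{1}{\frac{330766495001}{951025}} = \frac{951025}{330766495001}$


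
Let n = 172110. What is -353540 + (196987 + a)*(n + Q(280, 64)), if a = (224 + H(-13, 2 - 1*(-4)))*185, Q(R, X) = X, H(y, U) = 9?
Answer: 41337246468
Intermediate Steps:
a = 43105 (a = (224 + 9)*185 = 233*185 = 43105)
-353540 + (196987 + a)*(n + Q(280, 64)) = -353540 + (196987 + 43105)*(172110 + 64) = -353540 + 240092*172174 = -353540 + 41337600008 = 41337246468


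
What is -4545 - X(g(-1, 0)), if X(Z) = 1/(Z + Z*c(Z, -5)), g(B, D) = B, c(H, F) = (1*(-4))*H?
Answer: -22724/5 ≈ -4544.8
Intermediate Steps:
c(H, F) = -4*H
X(Z) = 1/(Z - 4*Z²) (X(Z) = 1/(Z + Z*(-4*Z)) = 1/(Z - 4*Z²))
-4545 - X(g(-1, 0)) = -4545 - (-1)/((-1)*(-1 + 4*(-1))) = -4545 - (-1)*(-1)/(-1 - 4) = -4545 - (-1)*(-1)/(-5) = -4545 - (-1)*(-1)*(-1)/5 = -4545 - 1*(-⅕) = -4545 + ⅕ = -22724/5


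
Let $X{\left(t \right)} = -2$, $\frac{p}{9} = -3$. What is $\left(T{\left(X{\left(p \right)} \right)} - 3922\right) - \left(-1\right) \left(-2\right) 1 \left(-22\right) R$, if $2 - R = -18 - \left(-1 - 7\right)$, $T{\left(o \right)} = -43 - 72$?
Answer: $-3509$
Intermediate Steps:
$p = -27$ ($p = 9 \left(-3\right) = -27$)
$T{\left(o \right)} = -115$
$R = 12$ ($R = 2 - \left(-18 - \left(-1 - 7\right)\right) = 2 - \left(-18 - -8\right) = 2 - \left(-18 + 8\right) = 2 - -10 = 2 + 10 = 12$)
$\left(T{\left(X{\left(p \right)} \right)} - 3922\right) - \left(-1\right) \left(-2\right) 1 \left(-22\right) R = \left(-115 - 3922\right) - \left(-1\right) \left(-2\right) 1 \left(-22\right) 12 = \left(-115 - 3922\right) - 2 \cdot 1 \left(-22\right) 12 = -4037 - 2 \left(-22\right) 12 = -4037 - \left(-44\right) 12 = -4037 - -528 = -4037 + 528 = -3509$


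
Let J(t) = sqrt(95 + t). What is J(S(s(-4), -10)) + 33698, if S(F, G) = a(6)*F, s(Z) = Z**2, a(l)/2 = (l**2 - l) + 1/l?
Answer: 33698 + sqrt(9543)/3 ≈ 33731.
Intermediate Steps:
a(l) = -2*l + 2/l + 2*l**2 (a(l) = 2*((l**2 - l) + 1/l) = 2*(1/l + l**2 - l) = -2*l + 2/l + 2*l**2)
S(F, G) = 181*F/3 (S(F, G) = (2*(1 + 6**2*(-1 + 6))/6)*F = (2*(1/6)*(1 + 36*5))*F = (2*(1/6)*(1 + 180))*F = (2*(1/6)*181)*F = 181*F/3)
J(S(s(-4), -10)) + 33698 = sqrt(95 + (181/3)*(-4)**2) + 33698 = sqrt(95 + (181/3)*16) + 33698 = sqrt(95 + 2896/3) + 33698 = sqrt(3181/3) + 33698 = sqrt(9543)/3 + 33698 = 33698 + sqrt(9543)/3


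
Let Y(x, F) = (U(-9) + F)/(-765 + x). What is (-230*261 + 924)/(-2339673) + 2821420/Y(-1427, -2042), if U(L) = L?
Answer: 689039569053006/228508063 ≈ 3.0154e+6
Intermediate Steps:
Y(x, F) = (-9 + F)/(-765 + x)
(-230*261 + 924)/(-2339673) + 2821420/Y(-1427, -2042) = (-230*261 + 924)/(-2339673) + 2821420/(((-9 - 2042)/(-765 - 1427))) = (-60030 + 924)*(-1/2339673) + 2821420/((-2051/(-2192))) = -59106*(-1/2339673) + 2821420/((-1/2192*(-2051))) = 19702/779891 + 2821420/(2051/2192) = 19702/779891 + 2821420*(2192/2051) = 19702/779891 + 883507520/293 = 689039569053006/228508063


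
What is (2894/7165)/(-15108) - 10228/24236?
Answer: -138404883743/327939800190 ≈ -0.42204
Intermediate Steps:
(2894/7165)/(-15108) - 10228/24236 = (2894*(1/7165))*(-1/15108) - 10228*1/24236 = (2894/7165)*(-1/15108) - 2557/6059 = -1447/54124410 - 2557/6059 = -138404883743/327939800190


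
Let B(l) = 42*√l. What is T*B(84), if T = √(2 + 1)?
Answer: 252*√7 ≈ 666.73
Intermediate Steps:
T = √3 ≈ 1.7320
T*B(84) = √3*(42*√84) = √3*(42*(2*√21)) = √3*(84*√21) = 252*√7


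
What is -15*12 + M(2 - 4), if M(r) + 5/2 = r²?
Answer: -357/2 ≈ -178.50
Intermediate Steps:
M(r) = -5/2 + r²
-15*12 + M(2 - 4) = -15*12 + (-5/2 + (2 - 4)²) = -180 + (-5/2 + (-2)²) = -180 + (-5/2 + 4) = -180 + 3/2 = -357/2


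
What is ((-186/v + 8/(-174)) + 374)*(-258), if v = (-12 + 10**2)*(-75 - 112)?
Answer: -11511007249/119306 ≈ -96483.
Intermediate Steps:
v = -16456 (v = (-12 + 100)*(-187) = 88*(-187) = -16456)
((-186/v + 8/(-174)) + 374)*(-258) = ((-186/(-16456) + 8/(-174)) + 374)*(-258) = ((-186*(-1/16456) + 8*(-1/174)) + 374)*(-258) = ((93/8228 - 4/87) + 374)*(-258) = (-24821/715836 + 374)*(-258) = (267697843/715836)*(-258) = -11511007249/119306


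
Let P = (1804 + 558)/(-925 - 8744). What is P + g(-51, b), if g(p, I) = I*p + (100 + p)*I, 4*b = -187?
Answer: 1803379/19338 ≈ 93.256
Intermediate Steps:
b = -187/4 (b = (¼)*(-187) = -187/4 ≈ -46.750)
g(p, I) = I*p + I*(100 + p)
P = -2362/9669 (P = 2362/(-9669) = 2362*(-1/9669) = -2362/9669 ≈ -0.24429)
P + g(-51, b) = -2362/9669 + 2*(-187/4)*(50 - 51) = -2362/9669 + 2*(-187/4)*(-1) = -2362/9669 + 187/2 = 1803379/19338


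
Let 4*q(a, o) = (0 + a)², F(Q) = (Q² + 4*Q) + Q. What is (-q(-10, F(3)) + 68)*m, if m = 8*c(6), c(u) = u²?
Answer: 12384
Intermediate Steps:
F(Q) = Q² + 5*Q
q(a, o) = a²/4 (q(a, o) = (0 + a)²/4 = a²/4)
m = 288 (m = 8*6² = 8*36 = 288)
(-q(-10, F(3)) + 68)*m = (-(-10)²/4 + 68)*288 = (-100/4 + 68)*288 = (-1*25 + 68)*288 = (-25 + 68)*288 = 43*288 = 12384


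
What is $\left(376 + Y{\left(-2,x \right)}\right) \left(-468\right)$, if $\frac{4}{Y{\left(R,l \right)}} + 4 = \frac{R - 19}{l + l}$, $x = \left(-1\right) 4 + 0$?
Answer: $- \frac{1920672}{11} \approx -1.7461 \cdot 10^{5}$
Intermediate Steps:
$x = -4$ ($x = -4 + 0 = -4$)
$Y{\left(R,l \right)} = \frac{4}{-4 + \frac{-19 + R}{2 l}}$ ($Y{\left(R,l \right)} = \frac{4}{-4 + \frac{R - 19}{l + l}} = \frac{4}{-4 + \frac{-19 + R}{2 l}}$)
$\left(376 + Y{\left(-2,x \right)}\right) \left(-468\right) = \left(376 - - \frac{32}{19 - -2 + 8 \left(-4\right)}\right) \left(-468\right) = \left(376 - - \frac{32}{19 + 2 - 32}\right) \left(-468\right) = \left(376 - - \frac{32}{-11}\right) \left(-468\right) = \left(376 - \left(-32\right) \left(- \frac{1}{11}\right)\right) \left(-468\right) = \left(376 - \frac{32}{11}\right) \left(-468\right) = \frac{4104}{11} \left(-468\right) = - \frac{1920672}{11}$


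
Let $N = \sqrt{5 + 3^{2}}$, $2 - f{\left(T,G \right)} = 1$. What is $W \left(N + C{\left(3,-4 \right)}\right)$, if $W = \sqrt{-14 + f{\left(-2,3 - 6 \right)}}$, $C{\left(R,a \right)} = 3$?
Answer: $i \sqrt{13} \left(3 + \sqrt{14}\right) \approx 24.307 i$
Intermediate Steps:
$f{\left(T,G \right)} = 1$ ($f{\left(T,G \right)} = 2 - 1 = 1$)
$N = \sqrt{14}$ ($N = \sqrt{5 + 9} = \sqrt{14} \approx 3.7417$)
$W = i \sqrt{13}$ ($W = \sqrt{-14 + 1} = \sqrt{-13} = i \sqrt{13} \approx 3.6056 i$)
$W \left(N + C{\left(3,-4 \right)}\right) = i \sqrt{13} \left(\sqrt{14} + 3\right) = i \sqrt{13} \left(3 + \sqrt{14}\right)$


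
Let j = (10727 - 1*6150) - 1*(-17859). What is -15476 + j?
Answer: 6960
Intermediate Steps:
j = 22436 (j = (10727 - 6150) + 17859 = 4577 + 17859 = 22436)
-15476 + j = -15476 + 22436 = 6960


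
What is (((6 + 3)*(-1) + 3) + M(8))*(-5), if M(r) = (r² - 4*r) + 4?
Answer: -150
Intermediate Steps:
M(r) = 4 + r² - 4*r
(((6 + 3)*(-1) + 3) + M(8))*(-5) = (((6 + 3)*(-1) + 3) + (4 + 8² - 4*8))*(-5) = ((9*(-1) + 3) + (4 + 64 - 32))*(-5) = ((-9 + 3) + 36)*(-5) = (-6 + 36)*(-5) = 30*(-5) = -150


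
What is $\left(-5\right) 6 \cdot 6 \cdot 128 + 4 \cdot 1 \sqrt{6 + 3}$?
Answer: $-23028$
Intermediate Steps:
$\left(-5\right) 6 \cdot 6 \cdot 128 + 4 \cdot 1 \sqrt{6 + 3} = \left(-30\right) 6 \cdot 128 + 4 \sqrt{9} = \left(-180\right) 128 + 4 \cdot 3 = -23040 + 12 = -23028$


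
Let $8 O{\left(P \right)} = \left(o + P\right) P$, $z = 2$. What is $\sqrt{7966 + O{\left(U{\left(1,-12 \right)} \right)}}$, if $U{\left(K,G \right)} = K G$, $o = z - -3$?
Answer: $\frac{\sqrt{31906}}{2} \approx 89.311$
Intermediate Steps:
$o = 5$ ($o = 2 - -3 = 2 + 3 = 5$)
$U{\left(K,G \right)} = G K$
$O{\left(P \right)} = \frac{P \left(5 + P\right)}{8}$ ($O{\left(P \right)} = \frac{\left(5 + P\right) P}{8} = \frac{P \left(5 + P\right)}{8}$)
$\sqrt{7966 + O{\left(U{\left(1,-12 \right)} \right)}} = \sqrt{7966 + \frac{\left(-12\right) 1 \left(5 - 12\right)}{8}} = \sqrt{7966 + \frac{1}{8} \left(-12\right) \left(5 - 12\right)} = \sqrt{7966 + \frac{1}{8} \left(-12\right) \left(-7\right)} = \sqrt{7966 + \frac{21}{2}} = \sqrt{\frac{15953}{2}} = \frac{\sqrt{31906}}{2}$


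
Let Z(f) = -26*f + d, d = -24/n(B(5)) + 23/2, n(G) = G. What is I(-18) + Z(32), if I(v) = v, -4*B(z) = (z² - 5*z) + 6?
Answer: -1645/2 ≈ -822.50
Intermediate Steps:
B(z) = -3/2 - z²/4 + 5*z/4 (B(z) = -((z² - 5*z) + 6)/4 = -(6 + z² - 5*z)/4 = -3/2 - z²/4 + 5*z/4)
d = 55/2 (d = -24/(-3/2 - ¼*5² + (5/4)*5) + 23/2 = -24/(-3/2 - ¼*25 + 25/4) + 23*(½) = -24/(-3/2 - 25/4 + 25/4) + 23/2 = -24/(-3/2) + 23/2 = -24*(-⅔) + 23/2 = 16 + 23/2 = 55/2 ≈ 27.500)
Z(f) = 55/2 - 26*f (Z(f) = -26*f + 55/2 = 55/2 - 26*f)
I(-18) + Z(32) = -18 + (55/2 - 26*32) = -18 + (55/2 - 832) = -18 - 1609/2 = -1645/2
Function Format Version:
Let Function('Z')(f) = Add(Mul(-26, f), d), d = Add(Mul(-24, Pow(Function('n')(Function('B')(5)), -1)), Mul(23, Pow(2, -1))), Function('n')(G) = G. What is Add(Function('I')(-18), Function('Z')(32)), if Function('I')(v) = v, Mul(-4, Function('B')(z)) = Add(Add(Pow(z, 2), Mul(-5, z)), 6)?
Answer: Rational(-1645, 2) ≈ -822.50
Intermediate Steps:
Function('B')(z) = Add(Rational(-3, 2), Mul(Rational(-1, 4), Pow(z, 2)), Mul(Rational(5, 4), z)) (Function('B')(z) = Mul(Rational(-1, 4), Add(Add(Pow(z, 2), Mul(-5, z)), 6)) = Mul(Rational(-1, 4), Add(6, Pow(z, 2), Mul(-5, z))) = Add(Rational(-3, 2), Mul(Rational(-1, 4), Pow(z, 2)), Mul(Rational(5, 4), z)))
d = Rational(55, 2) (d = Add(Mul(-24, Pow(Add(Rational(-3, 2), Mul(Rational(-1, 4), Pow(5, 2)), Mul(Rational(5, 4), 5)), -1)), Mul(23, Pow(2, -1))) = Add(Mul(-24, Pow(Add(Rational(-3, 2), Mul(Rational(-1, 4), 25), Rational(25, 4)), -1)), Mul(23, Rational(1, 2))) = Add(Mul(-24, Pow(Add(Rational(-3, 2), Rational(-25, 4), Rational(25, 4)), -1)), Rational(23, 2)) = Add(Mul(-24, Pow(Rational(-3, 2), -1)), Rational(23, 2)) = Add(Mul(-24, Rational(-2, 3)), Rational(23, 2)) = Add(16, Rational(23, 2)) = Rational(55, 2) ≈ 27.500)
Function('Z')(f) = Add(Rational(55, 2), Mul(-26, f)) (Function('Z')(f) = Add(Mul(-26, f), Rational(55, 2)) = Add(Rational(55, 2), Mul(-26, f)))
Add(Function('I')(-18), Function('Z')(32)) = Add(-18, Add(Rational(55, 2), Mul(-26, 32))) = Add(-18, Add(Rational(55, 2), -832)) = Add(-18, Rational(-1609, 2)) = Rational(-1645, 2)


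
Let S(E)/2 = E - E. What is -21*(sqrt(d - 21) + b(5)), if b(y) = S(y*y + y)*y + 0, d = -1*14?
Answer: -21*I*sqrt(35) ≈ -124.24*I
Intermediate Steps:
d = -14
S(E) = 0 (S(E) = 2*(E - E) = 2*0 = 0)
b(y) = 0 (b(y) = 0*y + 0 = 0 + 0 = 0)
-21*(sqrt(d - 21) + b(5)) = -21*(sqrt(-14 - 21) + 0) = -21*(sqrt(-35) + 0) = -21*(I*sqrt(35) + 0) = -21*I*sqrt(35)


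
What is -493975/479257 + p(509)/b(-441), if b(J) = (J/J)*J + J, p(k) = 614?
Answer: -364974874/211352337 ≈ -1.7269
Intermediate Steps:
b(J) = 2*J (b(J) = 1*J + J = J + J = 2*J)
-493975/479257 + p(509)/b(-441) = -493975/479257 + 614/((2*(-441))) = -493975*1/479257 + 614/(-882) = -493975/479257 + 614*(-1/882) = -493975/479257 - 307/441 = -364974874/211352337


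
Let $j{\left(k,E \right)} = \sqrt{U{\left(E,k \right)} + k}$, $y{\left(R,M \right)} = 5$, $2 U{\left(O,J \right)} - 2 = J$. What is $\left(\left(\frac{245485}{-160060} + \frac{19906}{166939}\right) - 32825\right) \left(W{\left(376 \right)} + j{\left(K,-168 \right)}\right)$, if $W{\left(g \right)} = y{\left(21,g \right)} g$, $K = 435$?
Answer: $- \frac{82450239667296170}{1336012817} - \frac{175426041845311 \sqrt{2614}}{10688102536} \approx -6.2553 \cdot 10^{7}$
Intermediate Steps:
$U{\left(O,J \right)} = 1 + \frac{J}{2}$
$j{\left(k,E \right)} = \sqrt{1 + \frac{3 k}{2}}$ ($j{\left(k,E \right)} = \sqrt{\left(1 + \frac{k}{2}\right) + k} = \sqrt{1 + \frac{3 k}{2}}$)
$W{\left(g \right)} = 5 g$
$\left(\left(\frac{245485}{-160060} + \frac{19906}{166939}\right) - 32825\right) \left(W{\left(376 \right)} + j{\left(K,-168 \right)}\right) = \left(\left(\frac{245485}{-160060} + \frac{19906}{166939}\right) - 32825\right) \left(5 \cdot 376 + \frac{\sqrt{4 + 6 \cdot 435}}{2}\right) = \left(\left(245485 \left(- \frac{1}{160060}\right) + 19906 \cdot \frac{1}{166939}\right) - 32825\right) \left(1880 + \frac{\sqrt{4 + 2610}}{2}\right) = \left(\left(- \frac{49097}{32012} + \frac{19906}{166939}\right) - 32825\right) \left(1880 + \frac{\sqrt{2614}}{2}\right) = \left(- \frac{7558973211}{5344051268} - 32825\right) \left(1880 + \frac{\sqrt{2614}}{2}\right) = - \frac{175426041845311 \left(1880 + \frac{\sqrt{2614}}{2}\right)}{5344051268} = - \frac{82450239667296170}{1336012817} - \frac{175426041845311 \sqrt{2614}}{10688102536}$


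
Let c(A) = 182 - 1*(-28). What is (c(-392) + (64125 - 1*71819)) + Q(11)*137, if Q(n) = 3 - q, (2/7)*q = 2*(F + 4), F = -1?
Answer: -9950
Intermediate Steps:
c(A) = 210 (c(A) = 182 + 28 = 210)
q = 21 (q = 7*(2*(-1 + 4))/2 = 7*(2*3)/2 = (7/2)*6 = 21)
Q(n) = -18 (Q(n) = 3 - 1*21 = 3 - 21 = -18)
(c(-392) + (64125 - 1*71819)) + Q(11)*137 = (210 + (64125 - 1*71819)) - 18*137 = (210 + (64125 - 71819)) - 2466 = (210 - 7694) - 2466 = -7484 - 2466 = -9950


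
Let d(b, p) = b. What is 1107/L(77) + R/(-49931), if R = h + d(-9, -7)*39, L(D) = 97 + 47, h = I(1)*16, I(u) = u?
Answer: 6146873/798896 ≈ 7.6942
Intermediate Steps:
h = 16 (h = 1*16 = 16)
L(D) = 144
R = -335 (R = 16 - 9*39 = 16 - 351 = -335)
1107/L(77) + R/(-49931) = 1107/144 - 335/(-49931) = 1107*(1/144) - 335*(-1/49931) = 123/16 + 335/49931 = 6146873/798896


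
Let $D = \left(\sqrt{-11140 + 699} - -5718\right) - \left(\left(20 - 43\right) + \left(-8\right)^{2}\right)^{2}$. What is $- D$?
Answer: $-4037 - i \sqrt{10441} \approx -4037.0 - 102.18 i$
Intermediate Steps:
$D = 4037 + i \sqrt{10441}$ ($D = \left(\sqrt{-10441} + 5718\right) - \left(-23 + 64\right)^{2} = \left(i \sqrt{10441} + 5718\right) - 41^{2} = \left(5718 + i \sqrt{10441}\right) - 1681 = 4037 + i \sqrt{10441} \approx 4037.0 + 102.18 i$)
$- D = - (4037 + i \sqrt{10441}) = -4037 - i \sqrt{10441}$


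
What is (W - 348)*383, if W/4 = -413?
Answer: -766000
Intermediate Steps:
W = -1652 (W = 4*(-413) = -1652)
(W - 348)*383 = (-1652 - 348)*383 = -2000*383 = -766000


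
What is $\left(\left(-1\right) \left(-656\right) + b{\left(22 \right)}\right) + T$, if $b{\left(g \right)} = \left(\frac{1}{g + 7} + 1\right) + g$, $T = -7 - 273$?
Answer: $\frac{11572}{29} \approx 399.03$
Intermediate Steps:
$T = -280$ ($T = -7 - 273 = -280$)
$b{\left(g \right)} = 1 + g + \frac{1}{7 + g}$ ($b{\left(g \right)} = \left(\frac{1}{7 + g} + 1\right) + g = \left(1 + \frac{1}{7 + g}\right) + g = 1 + g + \frac{1}{7 + g}$)
$\left(\left(-1\right) \left(-656\right) + b{\left(22 \right)}\right) + T = \left(\left(-1\right) \left(-656\right) + \frac{8 + 22^{2} + 8 \cdot 22}{7 + 22}\right) - 280 = \left(656 + \frac{8 + 484 + 176}{29}\right) - 280 = \left(656 + \frac{1}{29} \cdot 668\right) - 280 = \left(656 + \frac{668}{29}\right) - 280 = \frac{19692}{29} - 280 = \frac{11572}{29}$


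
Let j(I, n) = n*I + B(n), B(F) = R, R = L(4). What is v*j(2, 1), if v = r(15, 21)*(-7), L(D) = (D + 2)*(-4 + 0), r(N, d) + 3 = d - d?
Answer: -462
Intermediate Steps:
r(N, d) = -3 (r(N, d) = -3 + (d - d) = -3 + 0 = -3)
L(D) = -8 - 4*D (L(D) = (2 + D)*(-4) = -8 - 4*D)
R = -24 (R = -8 - 4*4 = -8 - 16 = -24)
v = 21 (v = -3*(-7) = 21)
B(F) = -24
j(I, n) = -24 + I*n (j(I, n) = n*I - 24 = I*n - 24 = -24 + I*n)
v*j(2, 1) = 21*(-24 + 2*1) = 21*(-24 + 2) = 21*(-22) = -462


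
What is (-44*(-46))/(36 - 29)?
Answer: 2024/7 ≈ 289.14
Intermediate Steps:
(-44*(-46))/(36 - 29) = 2024/7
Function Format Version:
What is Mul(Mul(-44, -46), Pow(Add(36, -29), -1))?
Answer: Rational(2024, 7) ≈ 289.14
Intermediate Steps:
Mul(Mul(-44, -46), Pow(Add(36, -29), -1)) = Mul(2024, Pow(7, -1)) = Mul(2024, Rational(1, 7)) = Rational(2024, 7)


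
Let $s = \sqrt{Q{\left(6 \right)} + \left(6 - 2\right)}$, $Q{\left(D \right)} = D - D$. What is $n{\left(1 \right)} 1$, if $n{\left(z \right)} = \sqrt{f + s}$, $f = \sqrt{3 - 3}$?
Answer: $\sqrt{2} \approx 1.4142$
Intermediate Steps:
$f = 0$ ($f = \sqrt{0} = 0$)
$Q{\left(D \right)} = 0$
$s = 2$ ($s = \sqrt{0 + \left(6 - 2\right)} = \sqrt{0 + 4} = \sqrt{4} = 2$)
$n{\left(z \right)} = \sqrt{2}$ ($n{\left(z \right)} = \sqrt{0 + 2} = \sqrt{2}$)
$n{\left(1 \right)} 1 = \sqrt{2} \cdot 1 = \sqrt{2}$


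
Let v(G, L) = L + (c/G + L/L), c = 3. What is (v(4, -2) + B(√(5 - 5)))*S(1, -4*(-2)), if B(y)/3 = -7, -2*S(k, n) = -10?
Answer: -425/4 ≈ -106.25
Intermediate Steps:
S(k, n) = 5 (S(k, n) = -½*(-10) = 5)
v(G, L) = 1 + L + 3/G (v(G, L) = L + (3/G + L/L) = L + (3/G + 1) = L + (1 + 3/G) = 1 + L + 3/G)
B(y) = -21 (B(y) = 3*(-7) = -21)
(v(4, -2) + B(√(5 - 5)))*S(1, -4*(-2)) = ((1 - 2 + 3/4) - 21)*5 = ((1 - 2 + 3*(¼)) - 21)*5 = ((1 - 2 + ¾) - 21)*5 = (-¼ - 21)*5 = -85/4*5 = -425/4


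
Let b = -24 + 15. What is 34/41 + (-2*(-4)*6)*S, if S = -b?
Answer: 17746/41 ≈ 432.83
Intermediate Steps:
b = -9
S = 9 (S = -1*(-9) = 9)
34/41 + (-2*(-4)*6)*S = 34/41 + (-2*(-4)*6)*9 = 34*(1/41) + (8*6)*9 = 34/41 + 48*9 = 34/41 + 432 = 17746/41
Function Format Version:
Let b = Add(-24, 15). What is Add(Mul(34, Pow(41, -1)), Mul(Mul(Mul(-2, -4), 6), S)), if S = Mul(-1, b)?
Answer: Rational(17746, 41) ≈ 432.83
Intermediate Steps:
b = -9
S = 9 (S = Mul(-1, -9) = 9)
Add(Mul(34, Pow(41, -1)), Mul(Mul(Mul(-2, -4), 6), S)) = Add(Mul(34, Pow(41, -1)), Mul(Mul(Mul(-2, -4), 6), 9)) = Add(Mul(34, Rational(1, 41)), Mul(Mul(8, 6), 9)) = Add(Rational(34, 41), Mul(48, 9)) = Add(Rational(34, 41), 432) = Rational(17746, 41)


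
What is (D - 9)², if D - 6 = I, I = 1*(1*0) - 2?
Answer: 25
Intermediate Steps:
I = -2 (I = 1*0 - 2 = 0 - 2 = -2)
D = 4 (D = 6 - 2 = 4)
(D - 9)² = (4 - 9)² = (-5)² = 25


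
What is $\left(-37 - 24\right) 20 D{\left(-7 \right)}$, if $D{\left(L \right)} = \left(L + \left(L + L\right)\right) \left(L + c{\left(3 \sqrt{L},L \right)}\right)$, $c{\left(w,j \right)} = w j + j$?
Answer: $-358680 - 538020 i \sqrt{7} \approx -3.5868 \cdot 10^{5} - 1.4235 \cdot 10^{6} i$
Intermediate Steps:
$c{\left(w,j \right)} = j + j w$ ($c{\left(w,j \right)} = j w + j = j + j w$)
$D{\left(L \right)} = 3 L \left(L + L \left(1 + 3 \sqrt{L}\right)\right)$ ($D{\left(L \right)} = \left(L + \left(L + L\right)\right) \left(L + L \left(1 + 3 \sqrt{L}\right)\right) = \left(L + 2 L\right) \left(L + L \left(1 + 3 \sqrt{L}\right)\right) = 3 L \left(L + L \left(1 + 3 \sqrt{L}\right)\right)$)
$\left(-37 - 24\right) 20 D{\left(-7 \right)} = \left(-37 - 24\right) 20 \left(6 \left(-7\right)^{2} + 9 \left(-7\right)^{\frac{5}{2}}\right) = \left(-61\right) 20 \left(6 \cdot 49 + 9 \cdot 49 i \sqrt{7}\right) = - 1220 \left(294 + 441 i \sqrt{7}\right) = -358680 - 538020 i \sqrt{7}$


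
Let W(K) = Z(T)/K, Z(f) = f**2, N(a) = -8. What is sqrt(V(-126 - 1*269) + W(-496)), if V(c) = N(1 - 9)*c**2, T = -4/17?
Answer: I*sqrt(346661337831)/527 ≈ 1117.2*I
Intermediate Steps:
T = -4/17 (T = -4*1/17 = -4/17 ≈ -0.23529)
V(c) = -8*c**2
W(K) = 16/(289*K) (W(K) = (-4/17)**2/K = 16/(289*K))
sqrt(V(-126 - 1*269) + W(-496)) = sqrt(-8*(-126 - 1*269)**2 + (16/289)/(-496)) = sqrt(-8*(-126 - 269)**2 + (16/289)*(-1/496)) = sqrt(-8*(-395)**2 - 1/8959) = sqrt(-8*156025 - 1/8959) = sqrt(-1248200 - 1/8959) = sqrt(-11182623801/8959) = I*sqrt(346661337831)/527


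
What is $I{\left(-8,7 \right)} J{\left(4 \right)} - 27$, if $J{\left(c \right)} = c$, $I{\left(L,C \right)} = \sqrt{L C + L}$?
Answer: $-27 + 32 i \approx -27.0 + 32.0 i$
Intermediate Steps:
$I{\left(L,C \right)} = \sqrt{L + C L}$ ($I{\left(L,C \right)} = \sqrt{C L + L} = \sqrt{L + C L}$)
$I{\left(-8,7 \right)} J{\left(4 \right)} - 27 = \sqrt{- 8 \left(1 + 7\right)} 4 - 27 = \sqrt{\left(-8\right) 8} \cdot 4 - 27 = \sqrt{-64} \cdot 4 - 27 = 8 i 4 - 27 = 32 i - 27 = -27 + 32 i$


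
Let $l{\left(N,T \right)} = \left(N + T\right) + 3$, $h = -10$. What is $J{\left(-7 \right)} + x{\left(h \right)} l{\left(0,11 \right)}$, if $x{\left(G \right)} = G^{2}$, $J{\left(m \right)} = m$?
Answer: $1393$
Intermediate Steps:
$l{\left(N,T \right)} = 3 + N + T$
$J{\left(-7 \right)} + x{\left(h \right)} l{\left(0,11 \right)} = -7 + \left(-10\right)^{2} \left(3 + 0 + 11\right) = -7 + 100 \cdot 14 = -7 + 1400 = 1393$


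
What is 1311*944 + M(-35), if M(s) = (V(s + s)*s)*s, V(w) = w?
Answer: 1151834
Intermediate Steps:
M(s) = 2*s³ (M(s) = ((s + s)*s)*s = ((2*s)*s)*s = (2*s²)*s = 2*s³)
1311*944 + M(-35) = 1311*944 + 2*(-35)³ = 1237584 + 2*(-42875) = 1237584 - 85750 = 1151834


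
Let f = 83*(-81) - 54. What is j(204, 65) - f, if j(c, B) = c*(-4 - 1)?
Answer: 5757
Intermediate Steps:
j(c, B) = -5*c (j(c, B) = c*(-5) = -5*c)
f = -6777 (f = -6723 - 54 = -6777)
j(204, 65) - f = -5*204 - 1*(-6777) = -1020 + 6777 = 5757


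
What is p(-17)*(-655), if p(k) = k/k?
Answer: -655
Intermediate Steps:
p(k) = 1
p(-17)*(-655) = 1*(-655) = -655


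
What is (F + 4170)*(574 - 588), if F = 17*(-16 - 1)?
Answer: -54334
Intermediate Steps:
F = -289 (F = 17*(-17) = -289)
(F + 4170)*(574 - 588) = (-289 + 4170)*(574 - 588) = 3881*(-14) = -54334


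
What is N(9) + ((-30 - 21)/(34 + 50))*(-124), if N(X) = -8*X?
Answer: 23/7 ≈ 3.2857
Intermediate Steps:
N(9) + ((-30 - 21)/(34 + 50))*(-124) = -8*9 + ((-30 - 21)/(34 + 50))*(-124) = -72 - 51/84*(-124) = -72 - 51*1/84*(-124) = -72 - 17/28*(-124) = -72 + 527/7 = 23/7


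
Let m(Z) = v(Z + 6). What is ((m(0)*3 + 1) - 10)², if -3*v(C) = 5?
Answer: 196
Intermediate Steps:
v(C) = -5/3 (v(C) = -⅓*5 = -5/3)
m(Z) = -5/3
((m(0)*3 + 1) - 10)² = ((-5/3*3 + 1) - 10)² = ((-5 + 1) - 10)² = (-4 - 10)² = (-14)² = 196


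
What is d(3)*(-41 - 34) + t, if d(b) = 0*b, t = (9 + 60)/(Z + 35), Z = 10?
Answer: 23/15 ≈ 1.5333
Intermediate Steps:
t = 23/15 (t = (9 + 60)/(10 + 35) = 69/45 = 69*(1/45) = 23/15 ≈ 1.5333)
d(b) = 0
d(3)*(-41 - 34) + t = 0*(-41 - 34) + 23/15 = 0*(-75) + 23/15 = 0 + 23/15 = 23/15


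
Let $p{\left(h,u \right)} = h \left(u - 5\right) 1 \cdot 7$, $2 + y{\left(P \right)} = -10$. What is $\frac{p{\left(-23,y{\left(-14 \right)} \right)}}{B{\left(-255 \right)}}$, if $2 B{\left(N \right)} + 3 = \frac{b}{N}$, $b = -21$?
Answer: $- \frac{232645}{124} \approx -1876.2$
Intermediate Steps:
$y{\left(P \right)} = -12$ ($y{\left(P \right)} = -2 - 10 = -12$)
$B{\left(N \right)} = - \frac{3}{2} - \frac{21}{2 N}$ ($B{\left(N \right)} = - \frac{3}{2} + \frac{\left(-21\right) \frac{1}{N}}{2} = - \frac{3}{2} - \frac{21}{2 N}$)
$p{\left(h,u \right)} = 7 h \left(-5 + u\right)$ ($p{\left(h,u \right)} = h \left(-5 + u\right) 1 \cdot 7 = h \left(-5 + u\right) 7 = 7 h \left(-5 + u\right)$)
$\frac{p{\left(-23,y{\left(-14 \right)} \right)}}{B{\left(-255 \right)}} = \frac{7 \left(-23\right) \left(-5 - 12\right)}{\frac{3}{2} \frac{1}{-255} \left(-7 - -255\right)} = \frac{7 \left(-23\right) \left(-17\right)}{\frac{3}{2} \left(- \frac{1}{255}\right) \left(-7 + 255\right)} = \frac{2737}{\frac{3}{2} \left(- \frac{1}{255}\right) 248} = \frac{2737}{- \frac{124}{85}} = 2737 \left(- \frac{85}{124}\right) = - \frac{232645}{124}$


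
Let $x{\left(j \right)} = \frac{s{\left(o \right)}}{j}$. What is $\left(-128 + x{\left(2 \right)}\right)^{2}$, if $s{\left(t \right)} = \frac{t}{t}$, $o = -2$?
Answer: $\frac{65025}{4} \approx 16256.0$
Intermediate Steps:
$s{\left(t \right)} = 1$
$x{\left(j \right)} = \frac{1}{j}$ ($x{\left(j \right)} = 1 \frac{1}{j} = \frac{1}{j}$)
$\left(-128 + x{\left(2 \right)}\right)^{2} = \left(-128 + \frac{1}{2}\right)^{2} = \left(- \frac{255}{2}\right)^{2} = \frac{65025}{4}$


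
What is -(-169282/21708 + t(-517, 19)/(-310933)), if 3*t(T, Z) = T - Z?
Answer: 26315740805/3374866782 ≈ 7.7976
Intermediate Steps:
t(T, Z) = -Z/3 + T/3 (t(T, Z) = (T - Z)/3 = -Z/3 + T/3)
-(-169282/21708 + t(-517, 19)/(-310933)) = -(-169282/21708 + (-⅓*19 + (⅓)*(-517))/(-310933)) = -(-169282*1/21708 + (-19/3 - 517/3)*(-1/310933)) = -(-84641/10854 - 536/3*(-1/310933)) = -(-84641/10854 + 536/932799) = -1*(-26315740805/3374866782) = 26315740805/3374866782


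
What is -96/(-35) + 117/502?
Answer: 52287/17570 ≈ 2.9759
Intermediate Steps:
-96/(-35) + 117/502 = -96*(-1/35) + 117*(1/502) = 96/35 + 117/502 = 52287/17570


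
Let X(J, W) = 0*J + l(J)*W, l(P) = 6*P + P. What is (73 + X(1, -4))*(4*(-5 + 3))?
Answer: -360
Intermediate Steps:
l(P) = 7*P
X(J, W) = 7*J*W (X(J, W) = 0*J + (7*J)*W = 0 + 7*J*W = 7*J*W)
(73 + X(1, -4))*(4*(-5 + 3)) = (73 + 7*1*(-4))*(4*(-5 + 3)) = (73 - 28)*(4*(-2)) = 45*(-8) = -360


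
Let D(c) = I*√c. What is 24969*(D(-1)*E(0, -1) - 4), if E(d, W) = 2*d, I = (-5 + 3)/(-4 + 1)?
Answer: -99876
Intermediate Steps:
I = ⅔ (I = -2/(-3) = -2*(-⅓) = ⅔ ≈ 0.66667)
D(c) = 2*√c/3
24969*(D(-1)*E(0, -1) - 4) = 24969*((2*√(-1)/3)*(2*0) - 4) = 24969*((2*I/3)*0 - 4) = 24969*(0 - 4) = 24969*(-4) = -99876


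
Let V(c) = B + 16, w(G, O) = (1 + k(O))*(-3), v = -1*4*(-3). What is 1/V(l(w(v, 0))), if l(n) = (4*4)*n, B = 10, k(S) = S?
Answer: 1/26 ≈ 0.038462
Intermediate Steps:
v = 12 (v = -4*(-3) = 12)
w(G, O) = -3 - 3*O (w(G, O) = (1 + O)*(-3) = -3 - 3*O)
l(n) = 16*n
V(c) = 26 (V(c) = 10 + 16 = 26)
1/V(l(w(v, 0))) = 1/26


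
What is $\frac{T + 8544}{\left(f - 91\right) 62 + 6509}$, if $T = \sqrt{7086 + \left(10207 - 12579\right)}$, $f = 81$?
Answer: $\frac{2848}{1963} + \frac{\sqrt{4714}}{5889} \approx 1.4625$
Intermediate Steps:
$T = \sqrt{4714}$ ($T = \sqrt{7086 + \left(10207 - 12579\right)} = \sqrt{7086 - 2372} = \sqrt{4714} \approx 68.659$)
$\frac{T + 8544}{\left(f - 91\right) 62 + 6509} = \frac{\sqrt{4714} + 8544}{\left(81 - 91\right) 62 + 6509} = \frac{8544 + \sqrt{4714}}{\left(-10\right) 62 + 6509} = \frac{8544 + \sqrt{4714}}{-620 + 6509} = \frac{8544 + \sqrt{4714}}{5889} = \left(8544 + \sqrt{4714}\right) \frac{1}{5889} = \frac{2848}{1963} + \frac{\sqrt{4714}}{5889}$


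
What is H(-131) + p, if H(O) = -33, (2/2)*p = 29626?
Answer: 29593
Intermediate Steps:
p = 29626
H(-131) + p = -33 + 29626 = 29593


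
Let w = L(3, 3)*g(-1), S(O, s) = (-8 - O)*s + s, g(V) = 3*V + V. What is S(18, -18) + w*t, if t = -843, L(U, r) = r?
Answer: 10566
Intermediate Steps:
g(V) = 4*V
S(O, s) = s + s*(-8 - O) (S(O, s) = s*(-8 - O) + s = s + s*(-8 - O))
w = -12 (w = 3*(4*(-1)) = 3*(-4) = -12)
S(18, -18) + w*t = -1*(-18)*(7 + 18) - 12*(-843) = -1*(-18)*25 + 10116 = 450 + 10116 = 10566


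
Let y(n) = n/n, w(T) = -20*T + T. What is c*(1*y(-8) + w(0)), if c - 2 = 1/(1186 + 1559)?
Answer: 5491/2745 ≈ 2.0004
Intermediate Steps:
w(T) = -19*T
y(n) = 1
c = 5491/2745 (c = 2 + 1/(1186 + 1559) = 2 + 1/2745 = 5491/2745 ≈ 2.0004)
c*(1*y(-8) + w(0)) = 5491*(1*1 - 19*0)/2745 = 5491*(1 + 0)/2745 = (5491/2745)*1 = 5491/2745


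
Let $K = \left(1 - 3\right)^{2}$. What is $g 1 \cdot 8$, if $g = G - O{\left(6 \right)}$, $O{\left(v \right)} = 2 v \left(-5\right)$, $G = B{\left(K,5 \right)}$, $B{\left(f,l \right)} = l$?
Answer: $520$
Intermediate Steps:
$K = 4$ ($K = \left(-2\right)^{2} = 4$)
$G = 5$
$O{\left(v \right)} = - 10 v$
$g = 65$ ($g = 5 - \left(-10\right) 6 = 5 - -60 = 5 + 60 = 65$)
$g 1 \cdot 8 = 65 \cdot 1 \cdot 8 = 65 \cdot 8 = 520$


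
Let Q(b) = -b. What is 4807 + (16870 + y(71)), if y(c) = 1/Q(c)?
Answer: 1539066/71 ≈ 21677.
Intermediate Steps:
y(c) = -1/c (y(c) = 1/(-c) = -1/c)
4807 + (16870 + y(71)) = 4807 + (16870 - 1/71) = 4807 + 1197769/71 = 1539066/71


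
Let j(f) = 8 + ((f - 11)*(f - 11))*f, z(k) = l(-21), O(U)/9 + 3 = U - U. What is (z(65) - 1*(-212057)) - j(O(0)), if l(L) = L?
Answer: 251016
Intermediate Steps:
O(U) = -27 (O(U) = -27 + 9*(U - U) = -27 + 9*0 = -27 + 0 = -27)
z(k) = -21
j(f) = 8 + f*(-11 + f)² (j(f) = 8 + ((-11 + f)*(-11 + f))*f = 8 + (-11 + f)²*f = 8 + f*(-11 + f)²)
(z(65) - 1*(-212057)) - j(O(0)) = (-21 - 1*(-212057)) - (8 - 27*(-11 - 27)²) = (-21 + 212057) - (8 - 27*(-38)²) = 212036 - (8 - 27*1444) = 212036 - (8 - 38988) = 212036 - 1*(-38980) = 212036 + 38980 = 251016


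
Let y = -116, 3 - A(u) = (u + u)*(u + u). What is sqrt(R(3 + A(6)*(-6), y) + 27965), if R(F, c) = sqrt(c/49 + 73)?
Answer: sqrt(1370285 + 7*sqrt(3461))/7 ≈ 167.25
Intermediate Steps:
A(u) = 3 - 4*u**2 (A(u) = 3 - (u + u)*(u + u) = 3 - 2*u*2*u = 3 - 4*u**2)
R(F, c) = sqrt(73 + c/49) (R(F, c) = sqrt(c*(1/49) + 73) = sqrt(c/49 + 73) = sqrt(73 + c/49))
sqrt(R(3 + A(6)*(-6), y) + 27965) = sqrt(sqrt(3577 - 116)/7 + 27965) = sqrt(sqrt(3461)/7 + 27965) = sqrt(27965 + sqrt(3461)/7)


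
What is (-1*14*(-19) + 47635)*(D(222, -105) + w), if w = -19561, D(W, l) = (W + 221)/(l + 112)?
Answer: -933960012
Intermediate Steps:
D(W, l) = (221 + W)/(112 + l)
(-1*14*(-19) + 47635)*(D(222, -105) + w) = (-1*14*(-19) + 47635)*((221 + 222)/(112 - 105) - 19561) = (-14*(-19) + 47635)*(443/7 - 19561) = (266 + 47635)*((⅐)*443 - 19561) = 47901*(443/7 - 19561) = 47901*(-136484/7) = -933960012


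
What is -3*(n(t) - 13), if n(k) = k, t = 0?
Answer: 39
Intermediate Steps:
-3*(n(t) - 13) = -3*(0 - 13) = -3*(-13) = 39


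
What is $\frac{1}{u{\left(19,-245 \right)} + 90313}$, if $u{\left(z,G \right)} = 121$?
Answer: $\frac{1}{90434} \approx 1.1058 \cdot 10^{-5}$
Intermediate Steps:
$\frac{1}{u{\left(19,-245 \right)} + 90313} = \frac{1}{121 + 90313} = \frac{1}{90434}$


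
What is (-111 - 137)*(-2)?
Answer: 496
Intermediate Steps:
(-111 - 137)*(-2) = -248*(-2) = 496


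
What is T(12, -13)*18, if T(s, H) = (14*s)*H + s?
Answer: -39096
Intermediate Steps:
T(s, H) = s + 14*H*s (T(s, H) = 14*H*s + s = s + 14*H*s)
T(12, -13)*18 = (12*(1 + 14*(-13)))*18 = (12*(1 - 182))*18 = (12*(-181))*18 = -2172*18 = -39096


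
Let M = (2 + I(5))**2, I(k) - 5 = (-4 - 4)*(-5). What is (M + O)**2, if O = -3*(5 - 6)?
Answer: 4892944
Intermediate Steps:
I(k) = 45 (I(k) = 5 + (-4 - 4)*(-5) = 5 - 8*(-5) = 5 + 40 = 45)
M = 2209 (M = (2 + 45)**2 = 47**2 = 2209)
O = 3 (O = -3*(-1) = 3)
(M + O)**2 = (2209 + 3)**2 = 2212**2 = 4892944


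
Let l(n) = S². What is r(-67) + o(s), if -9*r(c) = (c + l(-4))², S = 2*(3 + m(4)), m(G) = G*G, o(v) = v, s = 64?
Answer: -210617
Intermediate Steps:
m(G) = G²
S = 38 (S = 2*(3 + 4²) = 2*(3 + 16) = 2*19 = 38)
l(n) = 1444 (l(n) = 38² = 1444)
r(c) = -(1444 + c)²/9 (r(c) = -(c + 1444)²/9 = -(1444 + c)²/9)
r(-67) + o(s) = -(1444 - 67)²/9 + 64 = -⅑*1377² + 64 = -⅑*1896129 + 64 = -210681 + 64 = -210617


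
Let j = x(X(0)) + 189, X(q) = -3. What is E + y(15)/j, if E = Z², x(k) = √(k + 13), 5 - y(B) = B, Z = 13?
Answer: 6033269/35711 + 10*√10/35711 ≈ 168.95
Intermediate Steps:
y(B) = 5 - B
x(k) = √(13 + k)
j = 189 + √10 (j = √(13 - 3) + 189 = √10 + 189 = 189 + √10 ≈ 192.16)
E = 169 (E = 13² = 169)
E + y(15)/j = 169 + (5 - 1*15)/(189 + √10) = 169 + (5 - 15)/(189 + √10) = 169 - 10/(189 + √10)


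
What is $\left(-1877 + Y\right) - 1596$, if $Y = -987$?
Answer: $-4460$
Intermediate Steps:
$\left(-1877 + Y\right) - 1596 = \left(-1877 - 987\right) - 1596 = -2864 - 1596 = -4460$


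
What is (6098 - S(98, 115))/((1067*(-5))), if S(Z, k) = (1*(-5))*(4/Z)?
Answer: -298812/261415 ≈ -1.1431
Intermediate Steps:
S(Z, k) = -20/Z
(6098 - S(98, 115))/((1067*(-5))) = (6098 - (-20)/98)/((1067*(-5))) = (6098 - (-20)/98)/(-5335) = (6098 - 1*(-10/49))*(-1/5335) = (6098 + 10/49)*(-1/5335) = (298812/49)*(-1/5335) = -298812/261415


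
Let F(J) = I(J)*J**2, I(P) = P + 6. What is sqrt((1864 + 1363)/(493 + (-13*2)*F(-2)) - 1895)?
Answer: 28*I*sqrt(286)/11 ≈ 43.048*I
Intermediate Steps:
I(P) = 6 + P
F(J) = J**2*(6 + J) (F(J) = (6 + J)*J**2 = J**2*(6 + J))
sqrt((1864 + 1363)/(493 + (-13*2)*F(-2)) - 1895) = sqrt((1864 + 1363)/(493 + (-13*2)*((-2)**2*(6 - 2))) - 1895) = sqrt(3227/(493 - 104*4) - 1895) = sqrt(3227/(493 - 26*16) - 1895) = sqrt(3227/(493 - 416) - 1895) = sqrt(3227/77 - 1895) = sqrt(3227*(1/77) - 1895) = sqrt(461/11 - 1895) = sqrt(-20384/11) = 28*I*sqrt(286)/11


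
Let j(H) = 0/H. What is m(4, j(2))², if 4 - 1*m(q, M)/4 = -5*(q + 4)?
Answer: 30976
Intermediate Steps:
j(H) = 0
m(q, M) = 96 + 20*q (m(q, M) = 16 - (-20)*(q + 4) = 16 - (-20)*(4 + q) = 16 - 4*(-20 - 5*q) = 16 + (80 + 20*q) = 96 + 20*q)
m(4, j(2))² = (96 + 20*4)² = (96 + 80)² = 176² = 30976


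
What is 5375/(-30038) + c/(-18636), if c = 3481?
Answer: -102365389/279894084 ≈ -0.36573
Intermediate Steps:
5375/(-30038) + c/(-18636) = 5375/(-30038) + 3481/(-18636) = 5375*(-1/30038) + 3481*(-1/18636) = -5375/30038 - 3481/18636 = -102365389/279894084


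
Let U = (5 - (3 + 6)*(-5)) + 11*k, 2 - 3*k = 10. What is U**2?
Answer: 3844/9 ≈ 427.11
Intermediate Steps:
k = -8/3 (k = 2/3 - 1/3*10 = 2/3 - 10/3 = -8/3 ≈ -2.6667)
U = 62/3 (U = (5 - (3 + 6)*(-5)) + 11*(-8/3) = (5 - 9*(-5)) - 88/3 = (5 - 1*(-45)) - 88/3 = (5 + 45) - 88/3 = 50 - 88/3 = 62/3 ≈ 20.667)
U**2 = (62/3)**2 = 3844/9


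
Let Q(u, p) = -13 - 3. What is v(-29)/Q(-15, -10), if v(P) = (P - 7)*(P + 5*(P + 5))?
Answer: -1341/4 ≈ -335.25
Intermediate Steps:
Q(u, p) = -16
v(P) = (-7 + P)*(25 + 6*P) (v(P) = (-7 + P)*(P + 5*(5 + P)) = (-7 + P)*(P + (25 + 5*P)) = (-7 + P)*(25 + 6*P))
v(-29)/Q(-15, -10) = (-175 - 17*(-29) + 6*(-29)**2)/(-16) = (-175 + 493 + 6*841)*(-1/16) = (-175 + 493 + 5046)*(-1/16) = 5364*(-1/16) = -1341/4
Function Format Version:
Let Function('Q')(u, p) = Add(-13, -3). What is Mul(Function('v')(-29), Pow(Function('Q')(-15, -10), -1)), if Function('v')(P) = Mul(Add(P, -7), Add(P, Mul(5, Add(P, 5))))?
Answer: Rational(-1341, 4) ≈ -335.25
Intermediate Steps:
Function('Q')(u, p) = -16
Function('v')(P) = Mul(Add(-7, P), Add(25, Mul(6, P))) (Function('v')(P) = Mul(Add(-7, P), Add(P, Mul(5, Add(5, P)))) = Mul(Add(-7, P), Add(P, Add(25, Mul(5, P)))) = Mul(Add(-7, P), Add(25, Mul(6, P))))
Mul(Function('v')(-29), Pow(Function('Q')(-15, -10), -1)) = Mul(Add(-175, Mul(-17, -29), Mul(6, Pow(-29, 2))), Pow(-16, -1)) = Mul(Add(-175, 493, Mul(6, 841)), Rational(-1, 16)) = Mul(Add(-175, 493, 5046), Rational(-1, 16)) = Mul(5364, Rational(-1, 16)) = Rational(-1341, 4)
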